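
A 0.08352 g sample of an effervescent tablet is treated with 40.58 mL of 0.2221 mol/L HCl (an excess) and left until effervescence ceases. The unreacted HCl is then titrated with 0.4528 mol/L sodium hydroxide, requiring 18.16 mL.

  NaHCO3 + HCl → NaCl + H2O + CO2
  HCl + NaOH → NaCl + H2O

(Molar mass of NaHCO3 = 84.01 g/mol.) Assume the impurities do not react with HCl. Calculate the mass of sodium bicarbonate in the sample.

0.06637 g

n(HCl) added = 0.04058 × 0.2221 = 9.013 × 10^-3 mol
n(NaOH) used in back-titration = 0.01816 × 0.4528 = 8.223 × 10^-3 mol
n(HCl) left over = 8.223 × 10^-3 mol (1:1 ratio)
n(HCl) consumed by analyte = 9.013 × 10^-3 − 8.223 × 10^-3 = 7.900 × 10^-4 mol
n(NaHCO3) = 7.900 × 10^-4 mol (1:1 ratio)
mass of NaHCO3 = 7.900 × 10^-4 × 84.01 = 0.06637 g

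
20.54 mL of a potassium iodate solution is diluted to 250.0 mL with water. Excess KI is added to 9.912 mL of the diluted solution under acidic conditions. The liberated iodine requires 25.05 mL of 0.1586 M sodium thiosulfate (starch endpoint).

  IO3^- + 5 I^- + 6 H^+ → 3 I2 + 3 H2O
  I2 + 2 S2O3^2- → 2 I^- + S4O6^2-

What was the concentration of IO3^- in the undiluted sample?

n(S2O3^2-) = 0.02505 × 0.1586 = 3.973 × 10^-3 mol
n(I2) = n(S2O3^2-)/2 = 1.986 × 10^-3 mol
From the 1:3 ratio, n(IO3^-) in the aliquot = 1/3 × 1.986 × 10^-3 = 6.622 × 10^-4 mol
[IO3^-]_dilute = 6.622 × 10^-4 / 0.009912 = 0.06680 mol/L
[IO3^-]_original = 0.06680 × 250.0/20.54 = 0.8131 mol/L

0.8131 M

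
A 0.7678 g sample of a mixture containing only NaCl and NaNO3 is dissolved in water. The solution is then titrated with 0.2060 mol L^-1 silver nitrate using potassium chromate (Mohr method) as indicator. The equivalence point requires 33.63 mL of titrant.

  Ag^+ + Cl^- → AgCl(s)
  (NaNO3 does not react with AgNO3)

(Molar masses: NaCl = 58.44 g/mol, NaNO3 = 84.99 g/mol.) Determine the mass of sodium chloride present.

0.4049 g

n(AgNO3) = 0.03363 × 0.2060 = 6.928 × 10^-3 mol
Let x = n(NaCl), y = n(NaNO3).
Titrant: 1x = 6.928 × 10^-3;  mass: 58.44x + 84.99y = 0.7678
Solving, x = 6.928 × 10^-3 mol, y = 4.270 × 10^-3 mol
mass of NaCl = 6.928 × 10^-3 × 58.44 = 0.4049 g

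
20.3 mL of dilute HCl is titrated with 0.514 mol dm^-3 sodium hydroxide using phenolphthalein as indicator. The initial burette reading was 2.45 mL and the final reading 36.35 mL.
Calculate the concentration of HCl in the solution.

HCl + NaOH → NaCl + H2O
n(NaOH) = 0.0339 L × 0.514 mol/L = 0.0174 mol
n(HCl) = 0.0174 mol (1:1 mole ratio)
[HCl] = 0.0174 mol / 0.0203 L = 0.858 mol/L

0.858 mol/L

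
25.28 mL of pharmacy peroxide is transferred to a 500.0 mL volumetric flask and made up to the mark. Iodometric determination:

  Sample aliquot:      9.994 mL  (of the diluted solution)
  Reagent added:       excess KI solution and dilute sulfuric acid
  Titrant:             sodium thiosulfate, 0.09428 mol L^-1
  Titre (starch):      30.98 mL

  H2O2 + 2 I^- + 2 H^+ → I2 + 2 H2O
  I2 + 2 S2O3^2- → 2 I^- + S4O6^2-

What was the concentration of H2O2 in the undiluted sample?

n(S2O3^2-) = 0.03098 × 0.09428 = 2.921 × 10^-3 mol
n(I2) = n(S2O3^2-)/2 = 1.460 × 10^-3 mol
n(H2O2) in the aliquot = 1.460 × 10^-3 mol (1:1 ratio)
[H2O2]_dilute = 1.460 × 10^-3 / 0.009994 = 0.1461 mol/L
[H2O2]_original = 0.1461 × 500.0/25.28 = 2.890 mol/L

2.890 mol/L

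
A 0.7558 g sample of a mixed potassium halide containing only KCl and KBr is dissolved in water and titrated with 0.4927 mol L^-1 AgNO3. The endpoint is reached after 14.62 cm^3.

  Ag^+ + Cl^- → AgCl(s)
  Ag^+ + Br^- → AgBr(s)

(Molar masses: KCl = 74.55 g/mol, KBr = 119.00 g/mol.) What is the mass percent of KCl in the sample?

n(AgNO3) = 0.01462 × 0.4927 = 7.203 × 10^-3 mol
Let x = n(KCl), y = n(KBr).
Titrant: 1x + 1y = 7.203 × 10^-3;  mass: 74.55x + 119.00y = 0.7558
Solving, x = 2.281 × 10^-3 mol, y = 4.922 × 10^-3 mol
mass of KCl = 2.281 × 10^-3 × 74.55 = 0.1700 g
% KCl = 0.1700 / 0.7558 × 100 = 22.50 %

22.50 %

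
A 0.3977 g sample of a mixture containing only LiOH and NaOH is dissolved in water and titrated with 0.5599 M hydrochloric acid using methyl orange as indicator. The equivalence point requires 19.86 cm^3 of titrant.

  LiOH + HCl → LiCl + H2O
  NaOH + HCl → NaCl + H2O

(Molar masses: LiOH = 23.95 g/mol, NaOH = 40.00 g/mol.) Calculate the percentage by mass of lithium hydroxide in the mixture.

n(HCl) = 0.01986 × 0.5599 = 0.01112 mol
Let x = n(LiOH), y = n(NaOH).
Titrant: 1x + 1y = 0.01112;  mass: 23.95x + 40.00y = 0.3977
Solving, x = 2.934 × 10^-3 mol, y = 8.186 × 10^-3 mol
mass of LiOH = 2.934 × 10^-3 × 23.95 = 0.07026 g
% LiOH = 0.07026 / 0.3977 × 100 = 17.67 %

17.67 %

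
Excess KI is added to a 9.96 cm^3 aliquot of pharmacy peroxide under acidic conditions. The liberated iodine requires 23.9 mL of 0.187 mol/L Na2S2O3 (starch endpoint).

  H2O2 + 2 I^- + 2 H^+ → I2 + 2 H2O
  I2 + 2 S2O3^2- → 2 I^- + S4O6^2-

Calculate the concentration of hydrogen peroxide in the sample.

n(S2O3^2-) = 0.0239 × 0.187 = 4.47 × 10^-3 mol
n(I2) = n(S2O3^2-)/2 = 2.23 × 10^-3 mol
n(H2O2) in the aliquot = 2.23 × 10^-3 mol (1:1 ratio)
[H2O2] = 2.23 × 10^-3 / 0.00996 = 0.224 mol/L

0.224 mol/L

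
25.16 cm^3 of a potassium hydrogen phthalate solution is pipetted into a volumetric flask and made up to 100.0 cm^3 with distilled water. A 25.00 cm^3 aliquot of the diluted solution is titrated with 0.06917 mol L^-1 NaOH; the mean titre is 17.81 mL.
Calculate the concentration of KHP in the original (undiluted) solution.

KHC8H4O4 + NaOH → KNaC8H4O4 + H2O
n(NaOH) = 0.01781 × 0.06917 = 1.232 × 10^-3 mol
n(KHC8H4O4) in the aliquot = 1.232 × 10^-3 mol (1:1 ratio)
[KHC8H4O4]_dilute = 1.232 × 10^-3 / 0.02500 = 0.04928 mol/L
Dilution factor = 100.0 / 25.16 = 3.975
[KHC8H4O4]_stock = 0.04928 × 3.975 = 0.1959 mol/L

0.1959 mol/L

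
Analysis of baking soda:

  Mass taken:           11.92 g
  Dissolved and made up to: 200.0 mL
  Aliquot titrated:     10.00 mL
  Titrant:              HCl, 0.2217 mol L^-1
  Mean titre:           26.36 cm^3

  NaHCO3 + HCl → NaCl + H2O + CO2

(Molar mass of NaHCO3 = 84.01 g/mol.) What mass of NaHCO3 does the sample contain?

9.819 g

n(HCl) per titration = 0.02636 × 0.2217 = 5.844 × 10^-3 mol
n(NaHCO3) in each aliquot = 5.844 × 10^-3 mol (1:1 ratio)
n(NaHCO3) in the whole flask = 5.844 × 10^-3 × 200.0/10.00 = 0.1169 mol
mass of NaHCO3 = 0.1169 × 84.01 = 9.819 g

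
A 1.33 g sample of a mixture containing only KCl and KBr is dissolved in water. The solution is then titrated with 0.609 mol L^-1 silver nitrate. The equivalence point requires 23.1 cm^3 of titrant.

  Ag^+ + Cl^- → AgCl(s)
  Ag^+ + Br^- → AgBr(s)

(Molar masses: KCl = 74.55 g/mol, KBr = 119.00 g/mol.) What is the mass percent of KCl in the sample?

43.4 %

n(AgNO3) = 0.0231 × 0.609 = 0.0141 mol
Let x = n(KCl), y = n(KBr).
Titrant: 1x + 1y = 0.0141;  mass: 74.55x + 119.00y = 1.33
Solving, x = 7.74 × 10^-3 mol, y = 6.33 × 10^-3 mol
mass of KCl = 7.74 × 10^-3 × 74.55 = 0.577 g
% KCl = 0.577 / 1.33 × 100 = 43.4 %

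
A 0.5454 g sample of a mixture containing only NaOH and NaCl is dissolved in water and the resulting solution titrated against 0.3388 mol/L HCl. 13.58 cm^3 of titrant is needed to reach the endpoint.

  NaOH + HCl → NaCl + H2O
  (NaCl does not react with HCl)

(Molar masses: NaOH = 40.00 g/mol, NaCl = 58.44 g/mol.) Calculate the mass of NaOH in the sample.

0.1840 g

n(HCl) = 0.01358 × 0.3388 = 4.601 × 10^-3 mol
Let x = n(NaOH), y = n(NaCl).
Titrant: 1x = 4.601 × 10^-3;  mass: 40.00x + 58.44y = 0.5454
Solving, x = 4.601 × 10^-3 mol, y = 6.184 × 10^-3 mol
mass of NaOH = 4.601 × 10^-3 × 40.00 = 0.1840 g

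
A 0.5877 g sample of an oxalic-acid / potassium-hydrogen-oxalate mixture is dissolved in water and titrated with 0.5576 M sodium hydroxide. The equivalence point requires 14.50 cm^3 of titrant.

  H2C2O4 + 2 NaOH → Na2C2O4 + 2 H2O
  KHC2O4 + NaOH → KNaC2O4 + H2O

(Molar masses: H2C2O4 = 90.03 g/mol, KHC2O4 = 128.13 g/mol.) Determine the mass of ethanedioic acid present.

n(NaOH) = 0.01450 × 0.5576 = 8.085 × 10^-3 mol
Let x = n(H2C2O4), y = n(KHC2O4).
Titrant: 2x + 1y = 8.085 × 10^-3;  mass: 90.03x + 128.13y = 0.5877
Solving, x = 2.697 × 10^-3 mol, y = 2.692 × 10^-3 mol
mass of H2C2O4 = 2.697 × 10^-3 × 90.03 = 0.2428 g

0.2428 g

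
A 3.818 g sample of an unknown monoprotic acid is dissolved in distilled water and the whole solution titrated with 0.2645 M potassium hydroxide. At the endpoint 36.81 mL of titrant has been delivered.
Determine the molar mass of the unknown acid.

n(KOH) = 0.03681 L × 0.2645 mol/L = 9.736 × 10^-3 mol
n(HA) = 9.736 × 10^-3 mol (1:1 ratio)
M = m / n = 3.818 g / 9.736 × 10^-3 mol = 392.1 g/mol

392.1 g/mol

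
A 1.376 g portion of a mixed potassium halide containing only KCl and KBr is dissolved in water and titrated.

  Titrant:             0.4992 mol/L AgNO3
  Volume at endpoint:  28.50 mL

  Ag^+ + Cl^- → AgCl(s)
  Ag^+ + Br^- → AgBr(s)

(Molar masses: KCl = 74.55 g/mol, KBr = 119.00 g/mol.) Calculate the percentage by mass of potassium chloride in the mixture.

n(AgNO3) = 0.02850 × 0.4992 = 0.01423 mol
Let x = n(KCl), y = n(KBr).
Titrant: 1x + 1y = 0.01423;  mass: 74.55x + 119.00y = 1.376
Solving, x = 7.132 × 10^-3 mol, y = 7.095 × 10^-3 mol
mass of KCl = 7.132 × 10^-3 × 74.55 = 0.5317 g
% KCl = 0.5317 / 1.376 × 100 = 38.64 %

38.64 %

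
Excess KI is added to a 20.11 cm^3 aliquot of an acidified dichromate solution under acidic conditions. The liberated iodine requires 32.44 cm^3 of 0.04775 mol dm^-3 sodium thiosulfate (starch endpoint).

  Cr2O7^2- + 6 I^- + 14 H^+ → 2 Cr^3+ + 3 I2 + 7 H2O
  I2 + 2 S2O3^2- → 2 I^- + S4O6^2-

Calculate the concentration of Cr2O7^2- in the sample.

n(S2O3^2-) = 0.03244 × 0.04775 = 1.549 × 10^-3 mol
n(I2) = n(S2O3^2-)/2 = 7.745 × 10^-4 mol
From the 1:3 ratio, n(Cr2O7^2-) in the aliquot = 1/3 × 7.745 × 10^-4 = 2.582 × 10^-4 mol
[Cr2O7^2-] = 2.582 × 10^-4 / 0.02011 = 0.01284 mol/L

0.01284 mol/L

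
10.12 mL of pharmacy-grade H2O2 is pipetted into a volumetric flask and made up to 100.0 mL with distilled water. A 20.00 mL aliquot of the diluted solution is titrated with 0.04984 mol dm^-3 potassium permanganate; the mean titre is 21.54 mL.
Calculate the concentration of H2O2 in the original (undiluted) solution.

1.326 mol/L

2 MnO4^- + 5 H2O2 + 6 H^+ → 2 Mn^2+ + 5 O2 + 8 H2O
n(KMnO4) = 0.02154 × 0.04984 = 1.074 × 10^-3 mol
From the 5:2 ratio, n(H2O2) in the aliquot = 5/2 × 1.074 × 10^-3 = 2.684 × 10^-3 mol
[H2O2]_dilute = 2.684 × 10^-3 / 0.02000 = 0.1342 mol/L
Dilution factor = 100.0 / 10.12 = 9.881
[H2O2]_stock = 0.1342 × 9.881 = 1.326 mol/L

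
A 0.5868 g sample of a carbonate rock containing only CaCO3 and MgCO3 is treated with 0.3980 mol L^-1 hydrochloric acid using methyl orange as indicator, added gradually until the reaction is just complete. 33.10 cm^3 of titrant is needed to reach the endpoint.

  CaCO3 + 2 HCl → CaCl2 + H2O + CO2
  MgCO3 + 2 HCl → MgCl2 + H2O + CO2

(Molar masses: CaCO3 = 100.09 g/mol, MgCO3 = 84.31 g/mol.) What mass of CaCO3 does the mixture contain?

n(HCl) = 0.03310 × 0.3980 = 0.01317 mol
Let x = n(CaCO3), y = n(MgCO3).
Titrant: 2x + 2y = 0.01317;  mass: 100.09x + 84.31y = 0.5868
Solving, x = 1.994 × 10^-3 mol, y = 4.593 × 10^-3 mol
mass of CaCO3 = 1.994 × 10^-3 × 100.09 = 0.1995 g

0.1995 g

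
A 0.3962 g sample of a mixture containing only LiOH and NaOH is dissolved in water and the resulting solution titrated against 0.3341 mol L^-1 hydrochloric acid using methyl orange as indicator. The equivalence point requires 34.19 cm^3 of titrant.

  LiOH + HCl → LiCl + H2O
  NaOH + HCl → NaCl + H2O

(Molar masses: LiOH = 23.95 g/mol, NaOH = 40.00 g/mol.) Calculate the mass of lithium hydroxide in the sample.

n(HCl) = 0.03419 × 0.3341 = 0.01142 mol
Let x = n(LiOH), y = n(NaOH).
Titrant: 1x + 1y = 0.01142;  mass: 23.95x + 40.00y = 0.3962
Solving, x = 3.783 × 10^-3 mol, y = 7.640 × 10^-3 mol
mass of LiOH = 3.783 × 10^-3 × 23.95 = 0.09060 g

0.09060 g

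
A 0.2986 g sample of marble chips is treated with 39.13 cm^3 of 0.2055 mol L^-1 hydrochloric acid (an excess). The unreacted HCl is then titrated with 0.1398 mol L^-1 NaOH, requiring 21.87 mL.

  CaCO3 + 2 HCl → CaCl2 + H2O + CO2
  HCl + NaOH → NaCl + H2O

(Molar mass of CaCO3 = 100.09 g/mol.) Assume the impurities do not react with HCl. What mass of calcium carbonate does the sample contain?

0.2494 g

n(HCl) added = 0.03913 × 0.2055 = 8.041 × 10^-3 mol
n(NaOH) used in back-titration = 0.02187 × 0.1398 = 3.057 × 10^-3 mol
n(HCl) left over = 3.057 × 10^-3 mol (1:1 ratio)
n(HCl) consumed by analyte = 8.041 × 10^-3 − 3.057 × 10^-3 = 4.984 × 10^-3 mol
From the 1:2 ratio, n(CaCO3) = 1/2 × 4.984 × 10^-3 = 2.492 × 10^-3 mol
mass of CaCO3 = 2.492 × 10^-3 × 100.09 = 0.2494 g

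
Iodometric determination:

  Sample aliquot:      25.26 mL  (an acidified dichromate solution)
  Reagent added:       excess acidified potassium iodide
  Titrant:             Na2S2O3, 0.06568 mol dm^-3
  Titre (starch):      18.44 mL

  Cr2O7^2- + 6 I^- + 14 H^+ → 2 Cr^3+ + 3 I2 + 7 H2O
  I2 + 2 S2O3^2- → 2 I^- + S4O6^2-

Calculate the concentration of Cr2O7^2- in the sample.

n(S2O3^2-) = 0.01844 × 0.06568 = 1.211 × 10^-3 mol
n(I2) = n(S2O3^2-)/2 = 6.056 × 10^-4 mol
From the 1:3 ratio, n(Cr2O7^2-) in the aliquot = 1/3 × 6.056 × 10^-4 = 2.019 × 10^-4 mol
[Cr2O7^2-] = 2.019 × 10^-4 / 0.02526 = 0.007991 mol/L

0.007991 mol/L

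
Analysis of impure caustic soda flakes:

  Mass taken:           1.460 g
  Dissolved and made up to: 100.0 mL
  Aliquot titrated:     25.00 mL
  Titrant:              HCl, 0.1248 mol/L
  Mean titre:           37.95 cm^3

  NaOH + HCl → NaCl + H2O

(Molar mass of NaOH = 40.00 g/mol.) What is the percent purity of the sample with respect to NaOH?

51.90 %

n(HCl) per titration = 0.03795 × 0.1248 = 4.736 × 10^-3 mol
n(NaOH) in each aliquot = 4.736 × 10^-3 mol (1:1 ratio)
n(NaOH) in the whole flask = 4.736 × 10^-3 × 100.0/25.00 = 0.01894 mol
mass of NaOH = 0.01894 × 40.00 = 0.7578 g
% NaOH = 0.7578 / 1.460 × 100 = 51.90 %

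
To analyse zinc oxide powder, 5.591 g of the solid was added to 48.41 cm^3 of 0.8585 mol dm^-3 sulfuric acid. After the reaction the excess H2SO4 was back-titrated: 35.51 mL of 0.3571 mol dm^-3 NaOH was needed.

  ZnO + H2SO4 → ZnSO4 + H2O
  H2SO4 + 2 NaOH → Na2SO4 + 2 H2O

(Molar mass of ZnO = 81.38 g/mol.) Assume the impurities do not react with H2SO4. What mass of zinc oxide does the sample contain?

2.866 g

n(H2SO4) added = 0.04841 × 0.8585 = 0.04156 mol
n(NaOH) used in back-titration = 0.03551 × 0.3571 = 0.01268 mol
From the 1:2 ratio, n(H2SO4) left over = 1/2 × 0.01268 = 6.340 × 10^-3 mol
n(H2SO4) consumed by analyte = 0.04156 − 6.340 × 10^-3 = 0.03522 mol
n(ZnO) = 0.03522 mol (1:1 ratio)
mass of ZnO = 0.03522 × 81.38 = 2.866 g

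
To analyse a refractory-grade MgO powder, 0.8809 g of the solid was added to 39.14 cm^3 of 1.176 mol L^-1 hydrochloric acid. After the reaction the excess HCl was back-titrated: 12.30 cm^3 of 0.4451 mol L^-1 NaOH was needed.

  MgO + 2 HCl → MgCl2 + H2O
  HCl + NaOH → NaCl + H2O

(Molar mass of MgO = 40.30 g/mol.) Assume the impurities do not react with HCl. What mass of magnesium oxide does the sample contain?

0.8172 g

n(HCl) added = 0.03914 × 1.176 = 0.04603 mol
n(NaOH) used in back-titration = 0.01230 × 0.4451 = 5.475 × 10^-3 mol
n(HCl) left over = 5.475 × 10^-3 mol (1:1 ratio)
n(HCl) consumed by analyte = 0.04603 − 5.475 × 10^-3 = 0.04055 mol
From the 1:2 ratio, n(MgO) = 1/2 × 0.04055 = 0.02028 mol
mass of MgO = 0.02028 × 40.30 = 0.8172 g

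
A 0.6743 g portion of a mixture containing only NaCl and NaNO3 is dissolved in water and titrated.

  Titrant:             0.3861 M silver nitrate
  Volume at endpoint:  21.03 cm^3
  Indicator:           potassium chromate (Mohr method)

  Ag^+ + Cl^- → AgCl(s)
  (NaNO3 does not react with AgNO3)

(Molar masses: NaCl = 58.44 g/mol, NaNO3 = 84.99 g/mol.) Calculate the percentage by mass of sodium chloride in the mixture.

70.37 %

n(AgNO3) = 0.02103 × 0.3861 = 8.120 × 10^-3 mol
Let x = n(NaCl), y = n(NaNO3).
Titrant: 1x = 8.120 × 10^-3;  mass: 58.44x + 84.99y = 0.6743
Solving, x = 8.120 × 10^-3 mol, y = 2.351 × 10^-3 mol
mass of NaCl = 8.120 × 10^-3 × 58.44 = 0.4745 g
% NaCl = 0.4745 / 0.6743 × 100 = 70.37 %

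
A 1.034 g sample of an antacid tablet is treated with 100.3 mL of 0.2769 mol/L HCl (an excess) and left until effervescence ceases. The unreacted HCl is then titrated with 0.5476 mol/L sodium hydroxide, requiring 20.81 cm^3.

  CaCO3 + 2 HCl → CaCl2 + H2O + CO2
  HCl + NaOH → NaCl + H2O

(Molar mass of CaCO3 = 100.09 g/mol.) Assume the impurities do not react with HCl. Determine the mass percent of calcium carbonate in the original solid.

n(HCl) added = 0.1003 × 0.2769 = 0.02777 mol
n(NaOH) used in back-titration = 0.02081 × 0.5476 = 0.01140 mol
n(HCl) left over = 0.01140 mol (1:1 ratio)
n(HCl) consumed by analyte = 0.02777 − 0.01140 = 0.01638 mol
From the 1:2 ratio, n(CaCO3) = 1/2 × 0.01638 = 8.189 × 10^-3 mol
mass of CaCO3 = 8.189 × 10^-3 × 100.09 = 0.8196 g
% CaCO3 = 0.8196 / 1.034 × 100 = 79.27 %

79.27 %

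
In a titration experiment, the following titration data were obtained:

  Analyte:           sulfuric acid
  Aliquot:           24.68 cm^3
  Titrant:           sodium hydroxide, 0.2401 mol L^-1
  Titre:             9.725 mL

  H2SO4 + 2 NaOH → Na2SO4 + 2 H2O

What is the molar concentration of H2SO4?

n(NaOH) = 0.009725 L × 0.2401 mol/L = 2.335 × 10^-3 mol
From the 1:2 mole ratio, n(H2SO4) = 1/2 × 2.335 × 10^-3 = 1.167 × 10^-3 mol
[H2SO4] = 1.167 × 10^-3 mol / 0.02468 L = 0.04730 mol/L

0.04730 mol/L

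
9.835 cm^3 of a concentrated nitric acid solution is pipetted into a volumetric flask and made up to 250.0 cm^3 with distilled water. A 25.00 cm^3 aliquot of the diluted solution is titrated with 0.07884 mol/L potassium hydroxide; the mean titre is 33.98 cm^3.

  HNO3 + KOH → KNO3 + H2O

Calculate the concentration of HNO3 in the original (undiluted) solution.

2.724 mol/L

n(KOH) = 0.03398 × 0.07884 = 2.679 × 10^-3 mol
n(HNO3) in the aliquot = 2.679 × 10^-3 mol (1:1 ratio)
[HNO3]_dilute = 2.679 × 10^-3 / 0.02500 = 0.1072 mol/L
Dilution factor = 250.0 / 9.835 = 25.42
[HNO3]_stock = 0.1072 × 25.42 = 2.724 mol/L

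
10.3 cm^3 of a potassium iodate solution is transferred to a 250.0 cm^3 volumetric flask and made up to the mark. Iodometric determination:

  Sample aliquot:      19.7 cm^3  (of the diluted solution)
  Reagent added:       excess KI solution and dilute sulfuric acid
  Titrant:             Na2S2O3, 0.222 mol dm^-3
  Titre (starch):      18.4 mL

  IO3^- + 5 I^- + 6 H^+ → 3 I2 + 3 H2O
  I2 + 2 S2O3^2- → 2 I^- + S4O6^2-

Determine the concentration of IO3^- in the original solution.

0.839 mol/L

n(S2O3^2-) = 0.0184 × 0.222 = 4.08 × 10^-3 mol
n(I2) = n(S2O3^2-)/2 = 2.04 × 10^-3 mol
From the 1:3 ratio, n(IO3^-) in the aliquot = 1/3 × 2.04 × 10^-3 = 6.81 × 10^-4 mol
[IO3^-]_dilute = 6.81 × 10^-4 / 0.0197 = 0.0346 mol/L
[IO3^-]_original = 0.0346 × 250.0/10.3 = 0.839 mol/L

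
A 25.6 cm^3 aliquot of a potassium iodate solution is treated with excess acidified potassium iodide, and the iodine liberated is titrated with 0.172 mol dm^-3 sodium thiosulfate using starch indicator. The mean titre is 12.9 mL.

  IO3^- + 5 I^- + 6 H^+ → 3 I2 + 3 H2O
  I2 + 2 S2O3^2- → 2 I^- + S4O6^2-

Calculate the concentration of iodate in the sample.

n(S2O3^2-) = 0.0129 × 0.172 = 2.22 × 10^-3 mol
n(I2) = n(S2O3^2-)/2 = 1.11 × 10^-3 mol
From the 1:3 ratio, n(IO3^-) in the aliquot = 1/3 × 1.11 × 10^-3 = 3.70 × 10^-4 mol
[IO3^-] = 3.70 × 10^-4 / 0.0256 = 0.0144 mol/L

0.0144 mol/L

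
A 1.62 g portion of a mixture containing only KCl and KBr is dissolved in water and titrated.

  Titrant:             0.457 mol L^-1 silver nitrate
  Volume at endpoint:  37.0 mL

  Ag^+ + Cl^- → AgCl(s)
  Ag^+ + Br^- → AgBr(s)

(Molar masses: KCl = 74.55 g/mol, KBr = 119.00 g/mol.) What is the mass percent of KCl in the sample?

n(AgNO3) = 0.0370 × 0.457 = 0.0169 mol
Let x = n(KCl), y = n(KBr).
Titrant: 1x + 1y = 0.0169;  mass: 74.55x + 119.00y = 1.62
Solving, x = 8.82 × 10^-3 mol, y = 8.09 × 10^-3 mol
mass of KCl = 8.82 × 10^-3 × 74.55 = 0.658 g
% KCl = 0.658 / 1.62 × 100 = 40.6 %

40.6 %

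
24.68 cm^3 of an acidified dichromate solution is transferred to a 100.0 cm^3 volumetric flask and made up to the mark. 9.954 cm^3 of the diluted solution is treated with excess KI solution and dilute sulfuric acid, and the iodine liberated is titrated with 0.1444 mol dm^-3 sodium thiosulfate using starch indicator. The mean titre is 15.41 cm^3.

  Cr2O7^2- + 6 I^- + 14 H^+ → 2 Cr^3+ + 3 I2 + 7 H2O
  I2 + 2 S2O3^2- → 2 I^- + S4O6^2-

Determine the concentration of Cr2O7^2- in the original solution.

0.1510 mol/L

n(S2O3^2-) = 0.01541 × 0.1444 = 2.225 × 10^-3 mol
n(I2) = n(S2O3^2-)/2 = 1.113 × 10^-3 mol
From the 1:3 ratio, n(Cr2O7^2-) in the aliquot = 1/3 × 1.113 × 10^-3 = 3.709 × 10^-4 mol
[Cr2O7^2-]_dilute = 3.709 × 10^-4 / 0.009954 = 0.03726 mol/L
[Cr2O7^2-]_original = 0.03726 × 100.0/24.68 = 0.1510 mol/L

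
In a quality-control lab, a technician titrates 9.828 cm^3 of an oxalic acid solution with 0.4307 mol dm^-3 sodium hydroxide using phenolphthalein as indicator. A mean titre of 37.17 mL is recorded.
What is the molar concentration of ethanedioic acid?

H2C2O4 + 2 NaOH → Na2C2O4 + 2 H2O
n(NaOH) = 0.03717 L × 0.4307 mol/L = 0.01601 mol
From the 1:2 mole ratio, n(H2C2O4) = 1/2 × 0.01601 = 8.005 × 10^-3 mol
[H2C2O4] = 8.005 × 10^-3 mol / 0.009828 L = 0.8145 mol/L

0.8145 mol/L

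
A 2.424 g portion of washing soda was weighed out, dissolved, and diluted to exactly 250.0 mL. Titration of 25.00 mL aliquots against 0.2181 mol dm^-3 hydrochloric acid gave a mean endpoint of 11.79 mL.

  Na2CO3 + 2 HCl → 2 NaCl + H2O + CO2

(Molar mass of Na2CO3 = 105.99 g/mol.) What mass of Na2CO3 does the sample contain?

1.363 g

n(HCl) per titration = 0.01179 × 0.2181 = 2.571 × 10^-3 mol
From the 1:2 ratio, n(Na2CO3) in each aliquot = 1/2 × 2.571 × 10^-3 = 1.286 × 10^-3 mol
n(Na2CO3) in the whole flask = 1.286 × 10^-3 × 250.0/25.00 = 0.01286 mol
mass of Na2CO3 = 0.01286 × 105.99 = 1.363 g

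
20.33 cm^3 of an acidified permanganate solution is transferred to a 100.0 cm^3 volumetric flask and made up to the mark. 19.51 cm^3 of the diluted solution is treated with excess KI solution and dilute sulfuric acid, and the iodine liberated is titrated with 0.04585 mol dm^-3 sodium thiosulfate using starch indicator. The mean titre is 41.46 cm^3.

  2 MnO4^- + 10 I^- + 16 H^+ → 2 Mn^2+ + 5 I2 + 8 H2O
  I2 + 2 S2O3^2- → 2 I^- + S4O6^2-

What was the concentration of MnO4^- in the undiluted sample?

n(S2O3^2-) = 0.04146 × 0.04585 = 1.901 × 10^-3 mol
n(I2) = n(S2O3^2-)/2 = 9.505 × 10^-4 mol
From the 2:5 ratio, n(MnO4^-) in the aliquot = 2/5 × 9.505 × 10^-4 = 3.802 × 10^-4 mol
[MnO4^-]_dilute = 3.802 × 10^-4 / 0.01951 = 0.01949 mol/L
[MnO4^-]_original = 0.01949 × 100.0/20.33 = 0.09585 mol/L

0.09585 mol/L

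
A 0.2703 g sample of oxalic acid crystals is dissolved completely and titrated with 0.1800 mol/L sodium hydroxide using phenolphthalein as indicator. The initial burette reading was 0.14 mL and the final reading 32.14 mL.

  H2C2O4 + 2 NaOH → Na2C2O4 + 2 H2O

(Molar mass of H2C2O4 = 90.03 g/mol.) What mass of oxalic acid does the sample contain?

0.2593 g

n(NaOH) = 0.03200 L × 0.1800 mol/L = 5.760 × 10^-3 mol
From the 1:2 ratio, n(H2C2O4) = 1/2 × 5.760 × 10^-3 = 2.880 × 10^-3 mol
mass of H2C2O4 = 2.880 × 10^-3 × 90.03 g/mol = 0.2593 g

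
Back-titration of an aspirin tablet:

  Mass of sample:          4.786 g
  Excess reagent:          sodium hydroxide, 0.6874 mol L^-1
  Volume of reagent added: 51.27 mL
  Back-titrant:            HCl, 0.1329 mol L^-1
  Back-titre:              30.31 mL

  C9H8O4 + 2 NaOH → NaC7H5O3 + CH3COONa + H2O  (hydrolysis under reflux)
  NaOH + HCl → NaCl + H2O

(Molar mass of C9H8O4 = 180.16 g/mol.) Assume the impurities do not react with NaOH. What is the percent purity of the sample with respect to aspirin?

n(NaOH) added = 0.05127 × 0.6874 = 0.03524 mol
n(HCl) used in back-titration = 0.03031 × 0.1329 = 4.028 × 10^-3 mol
n(NaOH) left over = 4.028 × 10^-3 mol (1:1 ratio)
n(NaOH) consumed by analyte = 0.03524 − 4.028 × 10^-3 = 0.03121 mol
From the 1:2 ratio, n(C9H8O4) = 1/2 × 0.03121 = 0.01561 mol
mass of C9H8O4 = 0.01561 × 180.16 = 2.812 g
% C9H8O4 = 2.812 / 4.786 × 100 = 58.75 %

58.75 %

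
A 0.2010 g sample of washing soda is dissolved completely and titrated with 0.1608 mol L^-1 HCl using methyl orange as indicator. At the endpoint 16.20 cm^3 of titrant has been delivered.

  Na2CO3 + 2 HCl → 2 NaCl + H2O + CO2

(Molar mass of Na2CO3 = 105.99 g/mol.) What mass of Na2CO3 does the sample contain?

n(HCl) = 0.01620 L × 0.1608 mol/L = 2.605 × 10^-3 mol
From the 1:2 ratio, n(Na2CO3) = 1/2 × 2.605 × 10^-3 = 1.302 × 10^-3 mol
mass of Na2CO3 = 1.302 × 10^-3 × 105.99 g/mol = 0.1380 g

0.1380 g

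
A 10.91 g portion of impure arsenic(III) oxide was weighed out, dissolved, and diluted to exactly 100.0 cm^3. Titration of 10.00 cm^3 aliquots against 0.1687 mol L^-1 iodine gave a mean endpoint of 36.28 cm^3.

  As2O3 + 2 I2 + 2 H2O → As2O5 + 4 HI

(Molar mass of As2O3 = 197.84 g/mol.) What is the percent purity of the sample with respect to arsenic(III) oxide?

55.49 %

n(I2) per titration = 0.03628 × 0.1687 = 6.120 × 10^-3 mol
From the 1:2 ratio, n(As2O3) in each aliquot = 1/2 × 6.120 × 10^-3 = 3.060 × 10^-3 mol
n(As2O3) in the whole flask = 3.060 × 10^-3 × 100.0/10.00 = 0.03060 mol
mass of As2O3 = 0.03060 × 197.84 = 6.054 g
% As2O3 = 6.054 / 10.91 × 100 = 55.49 %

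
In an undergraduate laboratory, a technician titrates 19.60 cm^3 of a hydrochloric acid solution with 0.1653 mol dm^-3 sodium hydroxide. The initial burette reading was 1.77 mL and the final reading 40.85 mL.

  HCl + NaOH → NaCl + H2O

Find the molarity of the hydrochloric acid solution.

0.3296 mol/L

n(NaOH) = 0.03908 L × 0.1653 mol/L = 6.460 × 10^-3 mol
n(HCl) = 6.460 × 10^-3 mol (1:1 mole ratio)
[HCl] = 6.460 × 10^-3 mol / 0.01960 L = 0.3296 mol/L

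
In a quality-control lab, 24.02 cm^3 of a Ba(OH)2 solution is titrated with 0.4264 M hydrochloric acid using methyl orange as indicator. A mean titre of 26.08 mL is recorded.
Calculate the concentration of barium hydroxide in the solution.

Ba(OH)2 + 2 HCl → BaCl2 + 2 H2O
n(HCl) = 0.02608 L × 0.4264 mol/L = 0.01112 mol
From the 1:2 mole ratio, n(Ba(OH)2) = 1/2 × 0.01112 = 5.560 × 10^-3 mol
[Ba(OH)2] = 5.560 × 10^-3 mol / 0.02402 L = 0.2315 mol/L

0.2315 M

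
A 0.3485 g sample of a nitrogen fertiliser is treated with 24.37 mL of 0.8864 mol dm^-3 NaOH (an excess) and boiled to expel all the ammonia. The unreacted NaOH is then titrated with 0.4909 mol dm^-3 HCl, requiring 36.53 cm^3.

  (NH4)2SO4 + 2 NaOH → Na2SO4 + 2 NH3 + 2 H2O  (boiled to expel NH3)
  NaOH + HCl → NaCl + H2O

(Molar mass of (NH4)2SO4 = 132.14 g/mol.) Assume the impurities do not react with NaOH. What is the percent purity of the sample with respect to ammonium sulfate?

69.56 %

n(NaOH) added = 0.02437 × 0.8864 = 0.02160 mol
n(HCl) used in back-titration = 0.03653 × 0.4909 = 0.01793 mol
n(NaOH) left over = 0.01793 mol (1:1 ratio)
n(NaOH) consumed by analyte = 0.02160 − 0.01793 = 3.669 × 10^-3 mol
From the 1:2 ratio, n((NH4)2SO4) = 1/2 × 3.669 × 10^-3 = 1.834 × 10^-3 mol
mass of (NH4)2SO4 = 1.834 × 10^-3 × 132.14 = 0.2424 g
% (NH4)2SO4 = 0.2424 / 0.3485 × 100 = 69.56 %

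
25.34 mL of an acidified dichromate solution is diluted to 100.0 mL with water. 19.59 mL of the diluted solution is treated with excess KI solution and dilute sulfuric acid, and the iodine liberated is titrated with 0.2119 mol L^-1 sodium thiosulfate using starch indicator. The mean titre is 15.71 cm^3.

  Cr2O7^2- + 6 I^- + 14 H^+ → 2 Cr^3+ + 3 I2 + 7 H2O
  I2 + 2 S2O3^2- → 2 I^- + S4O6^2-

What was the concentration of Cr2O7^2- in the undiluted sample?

0.1118 mol/L

n(S2O3^2-) = 0.01571 × 0.2119 = 3.329 × 10^-3 mol
n(I2) = n(S2O3^2-)/2 = 1.664 × 10^-3 mol
From the 1:3 ratio, n(Cr2O7^2-) in the aliquot = 1/3 × 1.664 × 10^-3 = 5.548 × 10^-4 mol
[Cr2O7^2-]_dilute = 5.548 × 10^-4 / 0.01959 = 0.02832 mol/L
[Cr2O7^2-]_original = 0.02832 × 100.0/25.34 = 0.1118 mol/L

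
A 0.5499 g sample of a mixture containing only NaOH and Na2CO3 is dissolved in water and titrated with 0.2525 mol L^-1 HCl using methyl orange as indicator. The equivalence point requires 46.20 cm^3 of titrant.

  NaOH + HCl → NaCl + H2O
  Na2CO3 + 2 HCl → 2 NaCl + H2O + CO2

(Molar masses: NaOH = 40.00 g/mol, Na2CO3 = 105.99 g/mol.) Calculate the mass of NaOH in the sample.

n(HCl) = 0.04620 × 0.2525 = 0.01167 mol
Let x = n(NaOH), y = n(Na2CO3).
Titrant: 1x + 2y = 0.01167;  mass: 40.00x + 105.99y = 0.5499
Solving, x = 5.257 × 10^-3 mol, y = 3.204 × 10^-3 mol
mass of NaOH = 5.257 × 10^-3 × 40.00 = 0.2103 g

0.2103 g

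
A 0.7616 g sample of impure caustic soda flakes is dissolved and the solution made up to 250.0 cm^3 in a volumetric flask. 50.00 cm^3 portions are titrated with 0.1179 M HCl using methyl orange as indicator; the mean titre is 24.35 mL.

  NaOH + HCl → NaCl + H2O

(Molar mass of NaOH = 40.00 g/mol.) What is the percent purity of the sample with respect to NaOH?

75.39 %

n(HCl) per titration = 0.02435 × 0.1179 = 2.871 × 10^-3 mol
n(NaOH) in each aliquot = 2.871 × 10^-3 mol (1:1 ratio)
n(NaOH) in the whole flask = 2.871 × 10^-3 × 250.0/50.00 = 0.01435 mol
mass of NaOH = 0.01435 × 40.00 = 0.5742 g
% NaOH = 0.5742 / 0.7616 × 100 = 75.39 %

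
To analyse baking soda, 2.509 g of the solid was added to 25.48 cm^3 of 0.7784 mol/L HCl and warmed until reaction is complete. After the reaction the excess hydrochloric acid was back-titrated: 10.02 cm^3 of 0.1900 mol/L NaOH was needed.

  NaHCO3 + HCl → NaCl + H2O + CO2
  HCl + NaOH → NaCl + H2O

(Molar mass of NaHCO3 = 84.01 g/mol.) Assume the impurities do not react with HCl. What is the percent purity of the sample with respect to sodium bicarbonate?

60.04 %

n(HCl) added = 0.02548 × 0.7784 = 0.01983 mol
n(NaOH) used in back-titration = 0.01002 × 0.1900 = 1.904 × 10^-3 mol
n(HCl) left over = 1.904 × 10^-3 mol (1:1 ratio)
n(HCl) consumed by analyte = 0.01983 − 1.904 × 10^-3 = 0.01793 mol
n(NaHCO3) = 0.01793 mol (1:1 ratio)
mass of NaHCO3 = 0.01793 × 84.01 = 1.506 g
% NaHCO3 = 1.506 / 2.509 × 100 = 60.04 %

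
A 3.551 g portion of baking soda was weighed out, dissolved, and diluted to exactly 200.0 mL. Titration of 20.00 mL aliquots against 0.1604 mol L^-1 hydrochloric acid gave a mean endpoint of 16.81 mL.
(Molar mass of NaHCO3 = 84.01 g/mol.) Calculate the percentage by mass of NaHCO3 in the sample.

NaHCO3 + HCl → NaCl + H2O + CO2
n(HCl) per titration = 0.01681 × 0.1604 = 2.696 × 10^-3 mol
n(NaHCO3) in each aliquot = 2.696 × 10^-3 mol (1:1 ratio)
n(NaHCO3) in the whole flask = 2.696 × 10^-3 × 200.0/20.00 = 0.02696 mol
mass of NaHCO3 = 0.02696 × 84.01 = 2.265 g
% NaHCO3 = 2.265 / 3.551 × 100 = 63.79 %

63.79 %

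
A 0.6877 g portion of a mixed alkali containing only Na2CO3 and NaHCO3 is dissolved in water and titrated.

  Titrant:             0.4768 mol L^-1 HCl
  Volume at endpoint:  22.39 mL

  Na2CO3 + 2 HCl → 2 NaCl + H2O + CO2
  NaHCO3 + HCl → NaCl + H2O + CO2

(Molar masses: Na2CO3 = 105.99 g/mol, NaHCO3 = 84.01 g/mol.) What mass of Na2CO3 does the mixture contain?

0.3574 g

n(HCl) = 0.02239 × 0.4768 = 0.01068 mol
Let x = n(Na2CO3), y = n(NaHCO3).
Titrant: 2x + 1y = 0.01068;  mass: 105.99x + 84.01y = 0.6877
Solving, x = 3.372 × 10^-3 mol, y = 3.932 × 10^-3 mol
mass of Na2CO3 = 3.372 × 10^-3 × 105.99 = 0.3574 g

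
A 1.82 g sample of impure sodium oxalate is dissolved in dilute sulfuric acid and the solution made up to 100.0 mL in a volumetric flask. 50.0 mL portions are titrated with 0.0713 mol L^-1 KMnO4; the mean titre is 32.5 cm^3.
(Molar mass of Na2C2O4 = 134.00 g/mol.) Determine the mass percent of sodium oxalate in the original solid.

85.3 %

2 MnO4^- + 5 C2O4^2- + 16 H^+ → 2 Mn^2+ + 10 CO2 + 8 H2O
n(KMnO4) per titration = 0.0325 × 0.0713 = 2.32 × 10^-3 mol
From the 5:2 ratio, n(Na2C2O4) in each aliquot = 5/2 × 2.32 × 10^-3 = 5.79 × 10^-3 mol
n(Na2C2O4) in the whole flask = 5.79 × 10^-3 × 100.0/50.0 = 0.0116 mol
mass of Na2C2O4 = 0.0116 × 134.00 = 1.55 g
% Na2C2O4 = 1.55 / 1.82 × 100 = 85.3 %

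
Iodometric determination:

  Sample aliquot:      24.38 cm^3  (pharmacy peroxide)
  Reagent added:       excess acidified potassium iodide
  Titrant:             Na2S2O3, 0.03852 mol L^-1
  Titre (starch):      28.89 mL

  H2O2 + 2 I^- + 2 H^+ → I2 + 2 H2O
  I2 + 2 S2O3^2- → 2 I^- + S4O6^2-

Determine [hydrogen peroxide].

0.02282 mol/L

n(S2O3^2-) = 0.02889 × 0.03852 = 1.113 × 10^-3 mol
n(I2) = n(S2O3^2-)/2 = 5.564 × 10^-4 mol
n(H2O2) in the aliquot = 5.564 × 10^-4 mol (1:1 ratio)
[H2O2] = 5.564 × 10^-4 / 0.02438 = 0.02282 mol/L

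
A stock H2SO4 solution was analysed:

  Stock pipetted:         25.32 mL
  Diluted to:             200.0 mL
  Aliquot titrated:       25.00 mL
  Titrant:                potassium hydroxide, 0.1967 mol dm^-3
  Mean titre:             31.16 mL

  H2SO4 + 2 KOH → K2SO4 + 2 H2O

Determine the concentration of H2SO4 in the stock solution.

0.9683 mol/L

n(KOH) = 0.03116 × 0.1967 = 6.129 × 10^-3 mol
From the 1:2 ratio, n(H2SO4) in the aliquot = 1/2 × 6.129 × 10^-3 = 3.065 × 10^-3 mol
[H2SO4]_dilute = 3.065 × 10^-3 / 0.02500 = 0.1226 mol/L
Dilution factor = 200.0 / 25.32 = 7.899
[H2SO4]_stock = 0.1226 × 7.899 = 0.9683 mol/L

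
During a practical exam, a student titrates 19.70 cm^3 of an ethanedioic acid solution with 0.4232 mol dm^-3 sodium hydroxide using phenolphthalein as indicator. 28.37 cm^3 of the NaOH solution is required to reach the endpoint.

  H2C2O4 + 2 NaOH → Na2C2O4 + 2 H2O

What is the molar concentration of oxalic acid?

0.3047 mol/L

n(NaOH) = 0.02837 L × 0.4232 mol/L = 0.01201 mol
From the 1:2 mole ratio, n(H2C2O4) = 1/2 × 0.01201 = 6.003 × 10^-3 mol
[H2C2O4] = 6.003 × 10^-3 mol / 0.01970 L = 0.3047 mol/L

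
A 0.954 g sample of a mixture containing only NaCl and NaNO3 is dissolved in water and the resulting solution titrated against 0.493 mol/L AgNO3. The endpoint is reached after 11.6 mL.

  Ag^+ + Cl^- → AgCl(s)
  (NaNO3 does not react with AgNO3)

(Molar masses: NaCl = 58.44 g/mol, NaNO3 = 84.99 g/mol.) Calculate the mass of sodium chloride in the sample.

n(AgNO3) = 0.0116 × 0.493 = 5.72 × 10^-3 mol
Let x = n(NaCl), y = n(NaNO3).
Titrant: 1x = 5.72 × 10^-3;  mass: 58.44x + 84.99y = 0.954
Solving, x = 5.72 × 10^-3 mol, y = 7.29 × 10^-3 mol
mass of NaCl = 5.72 × 10^-3 × 58.44 = 0.334 g

0.334 g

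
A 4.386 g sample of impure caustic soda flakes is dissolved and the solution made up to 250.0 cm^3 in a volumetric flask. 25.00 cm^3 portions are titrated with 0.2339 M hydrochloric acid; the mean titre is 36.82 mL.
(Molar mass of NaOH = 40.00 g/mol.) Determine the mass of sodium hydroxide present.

3.445 g

NaOH + HCl → NaCl + H2O
n(HCl) per titration = 0.03682 × 0.2339 = 8.612 × 10^-3 mol
n(NaOH) in each aliquot = 8.612 × 10^-3 mol (1:1 ratio)
n(NaOH) in the whole flask = 8.612 × 10^-3 × 250.0/25.00 = 0.08612 mol
mass of NaOH = 0.08612 × 40.00 = 3.445 g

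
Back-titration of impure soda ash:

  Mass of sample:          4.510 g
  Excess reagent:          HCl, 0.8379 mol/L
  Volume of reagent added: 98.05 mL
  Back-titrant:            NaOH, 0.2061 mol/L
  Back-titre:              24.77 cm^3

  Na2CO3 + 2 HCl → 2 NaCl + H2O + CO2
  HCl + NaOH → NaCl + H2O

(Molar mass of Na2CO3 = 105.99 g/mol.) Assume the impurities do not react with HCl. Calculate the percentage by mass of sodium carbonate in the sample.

90.54 %

n(HCl) added = 0.09805 × 0.8379 = 0.08216 mol
n(NaOH) used in back-titration = 0.02477 × 0.2061 = 5.105 × 10^-3 mol
n(HCl) left over = 5.105 × 10^-3 mol (1:1 ratio)
n(HCl) consumed by analyte = 0.08216 − 5.105 × 10^-3 = 0.07705 mol
From the 1:2 ratio, n(Na2CO3) = 1/2 × 0.07705 = 0.03853 mol
mass of Na2CO3 = 0.03853 × 105.99 = 4.083 g
% Na2CO3 = 4.083 / 4.510 × 100 = 90.54 %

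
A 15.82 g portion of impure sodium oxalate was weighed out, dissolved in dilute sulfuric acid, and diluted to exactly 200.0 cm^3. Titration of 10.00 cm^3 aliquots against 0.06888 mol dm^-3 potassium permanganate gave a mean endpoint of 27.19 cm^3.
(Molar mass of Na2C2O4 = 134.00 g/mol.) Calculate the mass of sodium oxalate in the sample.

2 MnO4^- + 5 C2O4^2- + 16 H^+ → 2 Mn^2+ + 10 CO2 + 8 H2O
n(KMnO4) per titration = 0.02719 × 0.06888 = 1.873 × 10^-3 mol
From the 5:2 ratio, n(Na2C2O4) in each aliquot = 5/2 × 1.873 × 10^-3 = 4.682 × 10^-3 mol
n(Na2C2O4) in the whole flask = 4.682 × 10^-3 × 200.0/10.00 = 0.09364 mol
mass of Na2C2O4 = 0.09364 × 134.00 = 12.55 g

12.55 g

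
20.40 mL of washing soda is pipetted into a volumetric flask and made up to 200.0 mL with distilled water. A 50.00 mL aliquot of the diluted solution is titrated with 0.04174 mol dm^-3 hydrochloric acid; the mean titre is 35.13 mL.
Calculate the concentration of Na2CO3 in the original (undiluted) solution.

Na2CO3 + 2 HCl → 2 NaCl + H2O + CO2
n(HCl) = 0.03513 × 0.04174 = 1.466 × 10^-3 mol
From the 1:2 ratio, n(Na2CO3) in the aliquot = 1/2 × 1.466 × 10^-3 = 7.332 × 10^-4 mol
[Na2CO3]_dilute = 7.332 × 10^-4 / 0.05000 = 0.01466 mol/L
Dilution factor = 200.0 / 20.40 = 9.804
[Na2CO3]_stock = 0.01466 × 9.804 = 0.1438 mol/L

0.1438 mol/L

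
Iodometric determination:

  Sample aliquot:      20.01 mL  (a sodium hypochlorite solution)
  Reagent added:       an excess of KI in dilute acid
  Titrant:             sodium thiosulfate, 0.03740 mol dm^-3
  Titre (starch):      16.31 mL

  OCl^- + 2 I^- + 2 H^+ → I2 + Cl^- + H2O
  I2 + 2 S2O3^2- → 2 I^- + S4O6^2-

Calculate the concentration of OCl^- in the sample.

0.01524 mol/L

n(S2O3^2-) = 0.01631 × 0.03740 = 6.100 × 10^-4 mol
n(I2) = n(S2O3^2-)/2 = 3.050 × 10^-4 mol
n(OCl^-) in the aliquot = 3.050 × 10^-4 mol (1:1 ratio)
[OCl^-] = 3.050 × 10^-4 / 0.02001 = 0.01524 mol/L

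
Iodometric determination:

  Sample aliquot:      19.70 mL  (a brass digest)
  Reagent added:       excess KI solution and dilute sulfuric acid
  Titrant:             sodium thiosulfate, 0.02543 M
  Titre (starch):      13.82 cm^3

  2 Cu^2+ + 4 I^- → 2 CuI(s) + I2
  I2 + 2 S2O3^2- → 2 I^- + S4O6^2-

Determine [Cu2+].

n(S2O3^2-) = 0.01382 × 0.02543 = 3.514 × 10^-4 mol
n(I2) = n(S2O3^2-)/2 = 1.757 × 10^-4 mol
From the 2:1 ratio, n(Cu2+) in the aliquot = 2/1 × 1.757 × 10^-4 = 3.514 × 10^-4 mol
[Cu2+] = 3.514 × 10^-4 / 0.01970 = 0.01784 mol/L

0.01784 M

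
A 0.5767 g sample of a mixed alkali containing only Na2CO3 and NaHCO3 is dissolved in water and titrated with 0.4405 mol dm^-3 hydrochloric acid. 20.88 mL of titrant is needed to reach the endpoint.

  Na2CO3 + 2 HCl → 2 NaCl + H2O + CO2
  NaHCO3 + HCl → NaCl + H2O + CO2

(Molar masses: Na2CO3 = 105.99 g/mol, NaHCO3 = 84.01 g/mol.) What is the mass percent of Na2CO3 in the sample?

n(HCl) = 0.02088 × 0.4405 = 9.198 × 10^-3 mol
Let x = n(Na2CO3), y = n(NaHCO3).
Titrant: 2x + 1y = 9.198 × 10^-3;  mass: 105.99x + 84.01y = 0.5767
Solving, x = 3.160 × 10^-3 mol, y = 2.878 × 10^-3 mol
mass of Na2CO3 = 3.160 × 10^-3 × 105.99 = 0.3349 g
% Na2CO3 = 0.3349 / 0.5767 × 100 = 58.07 %

58.07 %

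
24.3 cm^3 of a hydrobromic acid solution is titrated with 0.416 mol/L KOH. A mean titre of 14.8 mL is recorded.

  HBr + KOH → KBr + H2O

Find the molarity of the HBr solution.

n(KOH) = 0.0148 L × 0.416 mol/L = 6.16 × 10^-3 mol
n(HBr) = 6.16 × 10^-3 mol (1:1 mole ratio)
[HBr] = 6.16 × 10^-3 mol / 0.0243 L = 0.253 mol/L

0.253 mol/L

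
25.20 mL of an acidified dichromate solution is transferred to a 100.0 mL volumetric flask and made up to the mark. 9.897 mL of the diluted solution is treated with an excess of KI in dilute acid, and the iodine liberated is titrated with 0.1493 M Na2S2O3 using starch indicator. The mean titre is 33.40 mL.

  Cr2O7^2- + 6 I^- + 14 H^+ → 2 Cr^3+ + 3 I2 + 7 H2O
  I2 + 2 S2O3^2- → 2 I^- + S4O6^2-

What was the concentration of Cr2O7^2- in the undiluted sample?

0.3332 M

n(S2O3^2-) = 0.03340 × 0.1493 = 4.987 × 10^-3 mol
n(I2) = n(S2O3^2-)/2 = 2.493 × 10^-3 mol
From the 1:3 ratio, n(Cr2O7^2-) in the aliquot = 1/3 × 2.493 × 10^-3 = 8.311 × 10^-4 mol
[Cr2O7^2-]_dilute = 8.311 × 10^-4 / 0.009897 = 0.08398 mol/L
[Cr2O7^2-]_original = 0.08398 × 100.0/25.20 = 0.3332 mol/L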